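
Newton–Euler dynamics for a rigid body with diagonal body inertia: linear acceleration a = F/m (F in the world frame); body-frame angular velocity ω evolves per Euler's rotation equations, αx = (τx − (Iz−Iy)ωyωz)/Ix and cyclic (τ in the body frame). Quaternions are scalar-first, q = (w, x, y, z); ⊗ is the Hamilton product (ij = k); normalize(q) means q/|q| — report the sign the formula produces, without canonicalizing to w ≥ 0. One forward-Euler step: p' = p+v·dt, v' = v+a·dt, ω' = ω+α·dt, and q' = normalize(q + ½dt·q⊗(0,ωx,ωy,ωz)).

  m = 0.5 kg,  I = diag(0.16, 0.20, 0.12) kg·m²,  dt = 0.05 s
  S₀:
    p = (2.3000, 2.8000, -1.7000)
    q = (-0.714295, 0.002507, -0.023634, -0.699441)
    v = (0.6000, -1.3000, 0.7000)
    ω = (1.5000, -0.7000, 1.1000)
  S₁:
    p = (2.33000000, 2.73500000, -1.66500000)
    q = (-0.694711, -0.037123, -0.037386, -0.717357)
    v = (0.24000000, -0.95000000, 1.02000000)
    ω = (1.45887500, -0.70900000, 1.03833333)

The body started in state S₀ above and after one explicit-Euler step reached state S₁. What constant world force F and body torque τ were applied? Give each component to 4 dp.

v₁ − v₀ = (-0.36000000, 0.35000000, 0.32000000)
F = m·Δv/dt = (-3.6000, 3.5000, 3.2000)
Δω = ω₁−ω₀ = (-0.04112500, -0.00900000, -0.06166667)
gyro term ω₀×Iω₀ = (0.0616, 0.0660, -0.0420)
applied torque τ = (-0.0700, 0.0300, -0.1900)

F = (-3.6000, 3.5000, 3.2000)
τ = (-0.0700, 0.0300, -0.1900)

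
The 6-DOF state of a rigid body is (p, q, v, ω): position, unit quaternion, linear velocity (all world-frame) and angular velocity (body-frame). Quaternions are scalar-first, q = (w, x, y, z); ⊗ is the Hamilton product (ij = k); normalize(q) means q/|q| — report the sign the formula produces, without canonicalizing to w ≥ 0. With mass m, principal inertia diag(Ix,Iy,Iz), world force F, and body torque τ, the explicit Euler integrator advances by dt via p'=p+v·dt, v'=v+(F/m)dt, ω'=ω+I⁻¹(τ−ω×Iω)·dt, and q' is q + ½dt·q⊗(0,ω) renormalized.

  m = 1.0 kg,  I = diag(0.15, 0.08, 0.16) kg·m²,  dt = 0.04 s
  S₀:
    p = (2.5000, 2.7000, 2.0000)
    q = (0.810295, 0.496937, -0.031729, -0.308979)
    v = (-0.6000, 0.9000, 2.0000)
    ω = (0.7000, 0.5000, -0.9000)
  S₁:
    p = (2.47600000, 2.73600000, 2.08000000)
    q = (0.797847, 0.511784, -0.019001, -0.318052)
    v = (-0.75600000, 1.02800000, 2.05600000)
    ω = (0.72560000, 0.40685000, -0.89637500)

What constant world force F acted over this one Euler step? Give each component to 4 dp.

F = (-3.9000, 3.2000, 1.4000)

Δv = v₁−v₀ = (-0.15600000, 0.12800000, 0.05600000)
applied force F = (-3.9000, 3.2000, 1.4000)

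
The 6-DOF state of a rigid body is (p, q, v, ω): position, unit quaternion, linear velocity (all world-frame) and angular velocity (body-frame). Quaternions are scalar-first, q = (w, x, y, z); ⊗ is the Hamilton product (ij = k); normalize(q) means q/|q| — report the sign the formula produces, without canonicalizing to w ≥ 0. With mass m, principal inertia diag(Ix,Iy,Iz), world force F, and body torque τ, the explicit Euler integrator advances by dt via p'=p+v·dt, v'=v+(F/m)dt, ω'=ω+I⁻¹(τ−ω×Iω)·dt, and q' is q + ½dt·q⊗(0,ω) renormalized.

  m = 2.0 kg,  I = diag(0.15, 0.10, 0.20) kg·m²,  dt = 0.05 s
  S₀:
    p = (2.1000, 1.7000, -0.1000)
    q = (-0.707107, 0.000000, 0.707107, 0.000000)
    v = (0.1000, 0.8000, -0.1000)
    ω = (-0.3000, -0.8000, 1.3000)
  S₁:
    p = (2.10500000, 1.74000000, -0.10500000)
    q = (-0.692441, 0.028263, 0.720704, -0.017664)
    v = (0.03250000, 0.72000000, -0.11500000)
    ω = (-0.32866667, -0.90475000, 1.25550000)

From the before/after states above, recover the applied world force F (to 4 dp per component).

v₁ − v₀ = (-0.06750000, -0.08000000, -0.01500000)
F = m·Δv/dt = (-2.7000, -3.2000, -0.6000)

F = (-2.7000, -3.2000, -0.6000)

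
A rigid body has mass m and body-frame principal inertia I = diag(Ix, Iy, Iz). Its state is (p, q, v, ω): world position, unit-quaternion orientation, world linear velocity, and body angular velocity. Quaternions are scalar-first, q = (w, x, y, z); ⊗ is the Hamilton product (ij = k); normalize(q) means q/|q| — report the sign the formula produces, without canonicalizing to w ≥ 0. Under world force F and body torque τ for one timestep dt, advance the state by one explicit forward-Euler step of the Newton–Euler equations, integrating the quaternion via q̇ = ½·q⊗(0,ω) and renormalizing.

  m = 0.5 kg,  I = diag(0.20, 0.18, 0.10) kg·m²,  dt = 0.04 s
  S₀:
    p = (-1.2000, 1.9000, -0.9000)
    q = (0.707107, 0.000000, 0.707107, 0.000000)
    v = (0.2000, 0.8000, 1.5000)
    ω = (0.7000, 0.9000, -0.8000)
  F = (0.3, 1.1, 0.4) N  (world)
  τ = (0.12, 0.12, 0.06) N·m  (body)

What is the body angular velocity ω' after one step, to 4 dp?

ω' = (0.7125, 0.9391, -0.7710)

gyro term ω×Iω = (0.0576, -0.0560, -0.0126)
α = I⁻¹(τ − ω×Iω) = (0.3120, 0.9778, 0.7260)
new body rate ω' = (0.7125, 0.9391, -0.7710)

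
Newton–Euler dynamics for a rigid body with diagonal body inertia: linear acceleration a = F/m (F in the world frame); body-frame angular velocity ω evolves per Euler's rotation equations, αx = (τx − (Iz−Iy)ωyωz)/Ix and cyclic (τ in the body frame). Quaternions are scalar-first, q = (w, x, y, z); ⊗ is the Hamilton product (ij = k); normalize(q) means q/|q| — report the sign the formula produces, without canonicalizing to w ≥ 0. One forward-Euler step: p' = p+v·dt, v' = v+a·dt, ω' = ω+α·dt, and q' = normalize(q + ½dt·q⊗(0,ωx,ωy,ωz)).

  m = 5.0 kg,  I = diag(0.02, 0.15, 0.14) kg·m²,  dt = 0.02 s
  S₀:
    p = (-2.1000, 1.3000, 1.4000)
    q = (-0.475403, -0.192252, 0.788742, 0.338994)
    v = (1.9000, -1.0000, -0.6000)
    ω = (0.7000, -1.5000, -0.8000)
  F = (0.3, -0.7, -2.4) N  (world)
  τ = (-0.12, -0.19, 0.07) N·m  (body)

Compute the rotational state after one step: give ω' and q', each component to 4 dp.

ω' = (0.5920, -1.5343, -0.7705)
q' = (-0.4594, -0.1968, 0.7966, 0.3401)

angular accel α = (-5.4000, -1.7147, 1.4750)
ω + α·dt = (0.5920, -1.5343, -0.7705)
Hamilton product q⊗(0,ω) = (1.5888846, -0.4552847, 0.7965987, 0.1165810)
q' = normalize(q + ½dt·q⊗(0,ω)) = (-0.4594, -0.1968, 0.7966, 0.3401)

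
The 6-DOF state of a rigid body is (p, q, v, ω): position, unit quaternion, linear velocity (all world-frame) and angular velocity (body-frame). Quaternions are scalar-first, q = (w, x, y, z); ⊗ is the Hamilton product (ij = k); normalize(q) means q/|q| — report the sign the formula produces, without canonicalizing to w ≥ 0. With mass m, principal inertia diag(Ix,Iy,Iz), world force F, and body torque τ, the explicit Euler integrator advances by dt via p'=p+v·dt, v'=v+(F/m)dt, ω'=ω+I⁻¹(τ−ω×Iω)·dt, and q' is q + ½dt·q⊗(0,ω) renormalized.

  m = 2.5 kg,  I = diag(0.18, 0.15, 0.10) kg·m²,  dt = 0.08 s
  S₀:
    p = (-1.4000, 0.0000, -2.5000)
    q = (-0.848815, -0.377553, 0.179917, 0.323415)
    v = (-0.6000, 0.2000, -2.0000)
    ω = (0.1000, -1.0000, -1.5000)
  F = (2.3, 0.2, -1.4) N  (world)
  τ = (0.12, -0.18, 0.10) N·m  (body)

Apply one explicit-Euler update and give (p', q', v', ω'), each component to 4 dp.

p' = p + v·dt = (-1.4480, 0.0160, -2.6600)
v + (F/m)dt = (-0.5264, 0.2064, -2.0448)
(τ − ω×Iω)/I = (1.0833, -1.1200, 0.9700)
ω' = ω + α·dt = (0.1867, -1.0896, -1.4224)
q⊗(0,ω) = (0.7027948, -0.0313420, 0.3148270, 1.6327838)
q' = normalize(q + ½dt·q⊗(0,ω)) = (-0.8186, -0.3778, 0.1920, 0.3877)

p' = (-1.4480, 0.0160, -2.6600)
q' = (-0.8186, -0.3778, 0.1920, 0.3877)
v' = (-0.5264, 0.2064, -2.0448)
ω' = (0.1867, -1.0896, -1.4224)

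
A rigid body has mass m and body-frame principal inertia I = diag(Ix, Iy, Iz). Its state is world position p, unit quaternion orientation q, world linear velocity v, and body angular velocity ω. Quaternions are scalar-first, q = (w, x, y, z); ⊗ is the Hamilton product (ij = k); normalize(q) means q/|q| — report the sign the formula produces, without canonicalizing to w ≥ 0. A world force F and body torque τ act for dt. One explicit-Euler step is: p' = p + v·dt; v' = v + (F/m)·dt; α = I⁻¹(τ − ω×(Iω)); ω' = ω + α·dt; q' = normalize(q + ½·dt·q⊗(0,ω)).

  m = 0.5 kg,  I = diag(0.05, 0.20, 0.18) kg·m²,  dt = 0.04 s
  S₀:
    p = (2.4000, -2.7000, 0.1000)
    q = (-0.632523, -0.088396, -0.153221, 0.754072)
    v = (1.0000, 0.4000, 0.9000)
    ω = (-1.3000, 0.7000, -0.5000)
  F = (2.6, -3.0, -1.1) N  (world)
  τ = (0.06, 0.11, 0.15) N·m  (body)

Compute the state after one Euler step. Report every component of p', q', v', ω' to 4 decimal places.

(τ − ω×Iω)/I = (1.0600, 0.9725, 1.5917)
ω + α·dt = (-1.2576, 0.7389, -0.4363)
Hamilton product q⊗(0,ω) = (0.3693759, 0.3710400, -1.4672577, 0.0551970)
updated quaternion q' = (-0.6248, -0.0809, -0.1825, 0.7548)
a = F/m = (5.2000, -6.0000, -2.2000)
new position p' = (2.4400, -2.6840, 0.1360)
v' = v + a·dt = (1.2080, 0.1600, 0.8120)

p' = (2.4400, -2.6840, 0.1360)
q' = (-0.6248, -0.0809, -0.1825, 0.7548)
v' = (1.2080, 0.1600, 0.8120)
ω' = (-1.2576, 0.7389, -0.4363)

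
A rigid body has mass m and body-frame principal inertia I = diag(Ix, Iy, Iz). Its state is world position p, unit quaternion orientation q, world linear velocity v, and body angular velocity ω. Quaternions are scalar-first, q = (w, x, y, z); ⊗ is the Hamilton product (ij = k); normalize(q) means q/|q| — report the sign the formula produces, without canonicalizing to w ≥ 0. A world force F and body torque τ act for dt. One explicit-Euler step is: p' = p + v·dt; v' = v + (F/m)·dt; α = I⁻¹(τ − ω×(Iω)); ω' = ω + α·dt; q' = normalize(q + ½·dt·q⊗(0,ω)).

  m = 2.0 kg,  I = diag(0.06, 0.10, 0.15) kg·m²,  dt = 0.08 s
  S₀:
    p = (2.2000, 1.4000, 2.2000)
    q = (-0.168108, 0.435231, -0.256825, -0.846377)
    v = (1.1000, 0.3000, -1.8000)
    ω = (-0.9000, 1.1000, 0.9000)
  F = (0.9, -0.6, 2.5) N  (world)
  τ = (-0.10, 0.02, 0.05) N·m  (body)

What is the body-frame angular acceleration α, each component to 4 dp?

α = (-2.4917, -0.5290, 0.5973)

ω×(Iω) gyroscopic = (0.0495, 0.0729, -0.0396)
(τ − ω×Iω)/I = (-2.4917, -0.5290, 0.5973)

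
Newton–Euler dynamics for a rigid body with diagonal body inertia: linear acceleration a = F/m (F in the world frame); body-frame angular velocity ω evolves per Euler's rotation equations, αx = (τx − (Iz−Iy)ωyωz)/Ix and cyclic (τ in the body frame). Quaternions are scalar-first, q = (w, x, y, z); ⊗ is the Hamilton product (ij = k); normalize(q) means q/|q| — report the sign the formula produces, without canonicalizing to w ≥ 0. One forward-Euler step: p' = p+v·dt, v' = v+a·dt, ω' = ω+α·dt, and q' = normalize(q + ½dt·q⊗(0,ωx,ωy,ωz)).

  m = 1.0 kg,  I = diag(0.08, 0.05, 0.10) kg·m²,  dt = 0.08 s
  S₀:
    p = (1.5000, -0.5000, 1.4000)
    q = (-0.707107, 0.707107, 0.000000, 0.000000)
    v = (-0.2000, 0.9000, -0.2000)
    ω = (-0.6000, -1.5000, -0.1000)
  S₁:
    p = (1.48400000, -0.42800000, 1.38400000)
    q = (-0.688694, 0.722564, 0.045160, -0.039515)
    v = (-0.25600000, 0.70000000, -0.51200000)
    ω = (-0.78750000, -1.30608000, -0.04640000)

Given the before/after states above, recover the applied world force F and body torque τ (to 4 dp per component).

F = (-0.7000, -2.5000, -3.9000)
τ = (-0.1800, 0.1200, 0.0400)

Δω = ω₁−ω₀ = (-0.18750000, 0.19392000, 0.05360000)
I·α + gyro = (-0.1800, 0.1200, 0.0400)
velocity change Δv = (-0.05600000, -0.20000000, -0.31200000)
applied force F = (-0.7000, -2.5000, -3.9000)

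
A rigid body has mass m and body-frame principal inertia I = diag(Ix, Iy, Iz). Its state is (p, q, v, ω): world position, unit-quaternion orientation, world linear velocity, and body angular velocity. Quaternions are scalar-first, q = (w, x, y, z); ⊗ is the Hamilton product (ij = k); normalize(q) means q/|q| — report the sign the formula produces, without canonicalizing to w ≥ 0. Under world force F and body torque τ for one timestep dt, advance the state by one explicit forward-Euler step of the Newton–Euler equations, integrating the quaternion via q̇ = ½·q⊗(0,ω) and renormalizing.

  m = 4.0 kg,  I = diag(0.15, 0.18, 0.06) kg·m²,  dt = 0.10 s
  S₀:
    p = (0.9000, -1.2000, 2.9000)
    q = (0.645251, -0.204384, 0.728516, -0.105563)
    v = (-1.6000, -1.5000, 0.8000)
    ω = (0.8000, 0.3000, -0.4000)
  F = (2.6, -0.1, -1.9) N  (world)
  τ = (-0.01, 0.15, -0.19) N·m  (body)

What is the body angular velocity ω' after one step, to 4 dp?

ω×(Iω) gyroscopic = (0.0144, -0.0288, 0.0072)
α = I⁻¹(τ − ω×Iω) = (-0.1627, 0.9933, -3.2867)
ω' = ω + α·dt = (0.7837, 0.3993, -0.7287)

ω' = (0.7837, 0.3993, -0.7287)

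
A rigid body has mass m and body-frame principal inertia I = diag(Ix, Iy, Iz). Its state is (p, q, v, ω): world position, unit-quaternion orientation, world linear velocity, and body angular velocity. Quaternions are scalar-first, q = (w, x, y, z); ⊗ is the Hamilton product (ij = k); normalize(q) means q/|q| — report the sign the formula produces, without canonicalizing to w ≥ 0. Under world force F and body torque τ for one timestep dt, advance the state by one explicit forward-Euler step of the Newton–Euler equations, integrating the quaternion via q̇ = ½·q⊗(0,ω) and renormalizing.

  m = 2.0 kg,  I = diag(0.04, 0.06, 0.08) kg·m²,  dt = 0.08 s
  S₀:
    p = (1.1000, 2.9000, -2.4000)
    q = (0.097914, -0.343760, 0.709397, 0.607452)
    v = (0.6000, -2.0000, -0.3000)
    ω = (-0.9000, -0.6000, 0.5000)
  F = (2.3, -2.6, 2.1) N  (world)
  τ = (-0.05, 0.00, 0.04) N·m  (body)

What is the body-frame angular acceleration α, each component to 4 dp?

α = (-1.1000, -0.3000, 0.3650)

ω×(Iω) gyroscopic = (-0.0060, 0.0180, 0.0108)
(τ − ω×Iω)/I = (-1.1000, -0.3000, 0.3650)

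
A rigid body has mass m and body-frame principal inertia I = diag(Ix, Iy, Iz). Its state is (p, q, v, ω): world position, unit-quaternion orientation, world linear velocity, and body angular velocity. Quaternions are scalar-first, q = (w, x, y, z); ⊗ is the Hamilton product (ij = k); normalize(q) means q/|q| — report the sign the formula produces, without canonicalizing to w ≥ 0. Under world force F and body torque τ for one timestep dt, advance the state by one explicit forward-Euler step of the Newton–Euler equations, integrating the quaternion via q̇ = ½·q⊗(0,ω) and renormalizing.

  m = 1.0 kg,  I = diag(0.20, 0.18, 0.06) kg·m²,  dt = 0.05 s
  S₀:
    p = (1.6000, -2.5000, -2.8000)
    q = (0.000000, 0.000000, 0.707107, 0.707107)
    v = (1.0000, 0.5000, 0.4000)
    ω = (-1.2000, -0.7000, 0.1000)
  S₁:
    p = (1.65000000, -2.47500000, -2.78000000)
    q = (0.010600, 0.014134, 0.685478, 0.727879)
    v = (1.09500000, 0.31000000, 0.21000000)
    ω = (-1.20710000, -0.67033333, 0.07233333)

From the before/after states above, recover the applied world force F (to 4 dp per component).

F = (1.9000, -3.8000, -3.8000)

Δv = v₁−v₀ = (0.09500000, -0.19000000, -0.19000000)
applied force F = (1.9000, -3.8000, -3.8000)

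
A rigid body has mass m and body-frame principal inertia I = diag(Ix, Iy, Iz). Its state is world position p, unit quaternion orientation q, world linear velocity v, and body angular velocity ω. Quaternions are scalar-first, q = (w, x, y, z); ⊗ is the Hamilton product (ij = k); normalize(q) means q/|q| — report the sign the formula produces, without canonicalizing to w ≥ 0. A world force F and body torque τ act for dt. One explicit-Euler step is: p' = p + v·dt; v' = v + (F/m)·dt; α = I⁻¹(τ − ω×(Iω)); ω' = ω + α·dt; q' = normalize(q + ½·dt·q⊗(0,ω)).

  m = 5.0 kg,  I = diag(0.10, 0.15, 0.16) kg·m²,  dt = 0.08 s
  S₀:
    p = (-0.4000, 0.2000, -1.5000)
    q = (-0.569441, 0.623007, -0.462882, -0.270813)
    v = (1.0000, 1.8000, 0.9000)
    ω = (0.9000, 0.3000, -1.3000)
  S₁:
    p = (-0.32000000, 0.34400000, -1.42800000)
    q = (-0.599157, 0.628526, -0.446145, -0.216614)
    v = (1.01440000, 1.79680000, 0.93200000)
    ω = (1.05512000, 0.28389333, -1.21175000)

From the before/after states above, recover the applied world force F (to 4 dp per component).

Δv = v₁−v₀ = (0.01440000, -0.00320000, 0.03200000)
F = m·Δv/dt = (0.9000, -0.2000, 2.0000)

F = (0.9000, -0.2000, 2.0000)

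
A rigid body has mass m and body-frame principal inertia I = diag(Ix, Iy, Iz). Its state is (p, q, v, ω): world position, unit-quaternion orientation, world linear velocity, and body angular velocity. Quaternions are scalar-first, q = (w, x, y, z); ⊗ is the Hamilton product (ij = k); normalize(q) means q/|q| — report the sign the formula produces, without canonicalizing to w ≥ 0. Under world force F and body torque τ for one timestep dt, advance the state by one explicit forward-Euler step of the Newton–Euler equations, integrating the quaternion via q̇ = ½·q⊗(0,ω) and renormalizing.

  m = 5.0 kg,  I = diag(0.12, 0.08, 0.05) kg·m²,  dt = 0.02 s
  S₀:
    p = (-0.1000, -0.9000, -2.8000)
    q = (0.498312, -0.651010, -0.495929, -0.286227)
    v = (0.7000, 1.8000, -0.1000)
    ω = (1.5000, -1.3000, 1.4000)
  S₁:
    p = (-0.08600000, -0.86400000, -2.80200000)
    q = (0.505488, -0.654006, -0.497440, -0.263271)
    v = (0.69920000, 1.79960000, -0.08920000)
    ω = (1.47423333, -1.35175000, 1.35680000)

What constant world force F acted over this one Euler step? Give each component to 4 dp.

v₁ − v₀ = (-0.00080000, -0.00040000, 0.01080000)
m·(v₁−v₀)/dt = (-0.2000, -0.1000, 2.7000)

F = (-0.2000, -0.1000, 2.7000)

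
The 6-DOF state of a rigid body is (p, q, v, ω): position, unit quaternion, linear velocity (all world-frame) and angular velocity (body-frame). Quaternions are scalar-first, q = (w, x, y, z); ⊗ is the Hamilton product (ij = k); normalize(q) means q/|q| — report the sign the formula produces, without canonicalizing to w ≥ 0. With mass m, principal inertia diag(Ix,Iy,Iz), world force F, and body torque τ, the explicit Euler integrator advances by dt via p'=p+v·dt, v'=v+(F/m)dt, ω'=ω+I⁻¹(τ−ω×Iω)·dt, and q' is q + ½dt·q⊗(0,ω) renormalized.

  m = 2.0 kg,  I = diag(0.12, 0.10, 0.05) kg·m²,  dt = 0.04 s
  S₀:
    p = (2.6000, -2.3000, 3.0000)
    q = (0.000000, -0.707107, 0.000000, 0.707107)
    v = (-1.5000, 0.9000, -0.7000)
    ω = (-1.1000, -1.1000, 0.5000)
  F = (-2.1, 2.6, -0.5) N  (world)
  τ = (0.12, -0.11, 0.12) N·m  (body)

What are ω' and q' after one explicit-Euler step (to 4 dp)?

ω' = (-1.0692, -1.1286, 0.6154)
q' = (-0.0226, -0.6912, -0.0085, 0.7223)

α = I⁻¹(τ − ω×Iω) = (0.7708, -0.7150, 2.8840)
new body rate ω' = (-1.0692, -1.1286, 0.6154)
q⊗(0,ω) = (-1.1313712, 0.7778177, -0.4242642, 0.7778177)
updated quaternion q' = (-0.0226, -0.6912, -0.0085, 0.7223)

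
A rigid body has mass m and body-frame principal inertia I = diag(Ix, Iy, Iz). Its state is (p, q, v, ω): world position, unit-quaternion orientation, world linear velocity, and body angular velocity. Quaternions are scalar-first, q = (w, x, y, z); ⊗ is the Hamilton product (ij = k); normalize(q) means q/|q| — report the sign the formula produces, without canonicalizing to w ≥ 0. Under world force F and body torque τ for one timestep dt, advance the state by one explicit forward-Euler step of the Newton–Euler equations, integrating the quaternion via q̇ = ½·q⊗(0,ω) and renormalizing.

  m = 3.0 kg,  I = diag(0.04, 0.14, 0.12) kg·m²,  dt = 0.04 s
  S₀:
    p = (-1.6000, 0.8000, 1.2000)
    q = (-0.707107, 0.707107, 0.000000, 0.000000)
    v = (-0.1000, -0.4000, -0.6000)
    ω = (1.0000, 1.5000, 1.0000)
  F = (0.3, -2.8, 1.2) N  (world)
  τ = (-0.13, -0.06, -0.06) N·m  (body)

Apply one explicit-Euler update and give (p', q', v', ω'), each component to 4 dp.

ω×(Iω) gyroscopic = (-0.0300, -0.0800, 0.1500)
α = I⁻¹(τ − ω×Iω) = (-2.5000, 0.1429, -1.7500)
ω + α·dt = (0.9000, 1.5057, 0.9300)
2q̇ = q⊗(0,ω) = (-0.7071070, -0.7071070, -1.7677675, 0.3535535)
updated quaternion q' = (-0.7206, 0.6924, -0.0353, 0.0071)
linear accel F/m = (0.1000, -0.9333, 0.4000)
new position p' = (-1.6040, 0.7840, 1.1760)
v + (F/m)dt = (-0.0960, -0.4373, -0.5840)

p' = (-1.6040, 0.7840, 1.1760)
q' = (-0.7206, 0.6924, -0.0353, 0.0071)
v' = (-0.0960, -0.4373, -0.5840)
ω' = (0.9000, 1.5057, 0.9300)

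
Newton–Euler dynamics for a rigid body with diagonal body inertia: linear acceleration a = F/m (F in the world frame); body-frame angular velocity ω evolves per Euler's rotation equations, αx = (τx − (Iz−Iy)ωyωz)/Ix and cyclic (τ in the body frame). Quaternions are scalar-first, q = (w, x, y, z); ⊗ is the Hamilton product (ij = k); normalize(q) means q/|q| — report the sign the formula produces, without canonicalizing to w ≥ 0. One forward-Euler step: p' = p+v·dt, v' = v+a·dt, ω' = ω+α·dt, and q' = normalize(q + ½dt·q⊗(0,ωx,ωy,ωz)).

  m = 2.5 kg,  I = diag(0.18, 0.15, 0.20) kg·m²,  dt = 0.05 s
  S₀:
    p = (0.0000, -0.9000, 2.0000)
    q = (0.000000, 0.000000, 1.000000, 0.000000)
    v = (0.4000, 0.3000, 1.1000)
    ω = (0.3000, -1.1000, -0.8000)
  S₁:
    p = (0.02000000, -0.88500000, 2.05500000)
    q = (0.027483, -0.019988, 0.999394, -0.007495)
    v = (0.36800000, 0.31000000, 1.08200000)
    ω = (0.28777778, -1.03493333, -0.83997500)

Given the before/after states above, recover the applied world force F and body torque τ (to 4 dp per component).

v₁ − v₀ = (-0.03200000, 0.01000000, -0.01800000)
F = m·Δv/dt = (-1.6000, 0.5000, -0.9000)
Δω = ω₁−ω₀ = (-0.01222222, 0.06506667, -0.03997500)
gyro term ω₀×Iω₀ = (0.0440, 0.0048, 0.0099)
I·α + gyro = (0.0000, 0.2000, -0.1500)

F = (-1.6000, 0.5000, -0.9000)
τ = (0.0000, 0.2000, -0.1500)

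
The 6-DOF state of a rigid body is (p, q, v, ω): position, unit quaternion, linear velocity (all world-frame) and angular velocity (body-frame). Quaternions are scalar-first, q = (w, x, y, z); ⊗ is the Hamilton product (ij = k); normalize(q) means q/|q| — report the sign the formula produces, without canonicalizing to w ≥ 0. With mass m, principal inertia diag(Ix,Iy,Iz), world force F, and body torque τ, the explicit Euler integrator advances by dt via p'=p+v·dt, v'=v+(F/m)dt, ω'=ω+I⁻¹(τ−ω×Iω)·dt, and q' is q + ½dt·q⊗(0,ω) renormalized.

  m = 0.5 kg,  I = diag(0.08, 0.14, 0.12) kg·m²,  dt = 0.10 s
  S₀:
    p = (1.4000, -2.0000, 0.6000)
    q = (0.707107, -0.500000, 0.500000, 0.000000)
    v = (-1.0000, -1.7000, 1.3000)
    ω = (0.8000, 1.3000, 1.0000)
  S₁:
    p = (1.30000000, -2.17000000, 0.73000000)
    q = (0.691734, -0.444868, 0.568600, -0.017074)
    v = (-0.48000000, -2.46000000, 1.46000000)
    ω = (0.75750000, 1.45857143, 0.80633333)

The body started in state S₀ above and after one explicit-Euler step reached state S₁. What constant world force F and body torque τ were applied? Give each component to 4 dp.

v₁ − v₀ = (0.52000000, -0.76000000, 0.16000000)
F = m·Δv/dt = (2.6000, -3.8000, 0.8000)
Δω = ω₁−ω₀ = (-0.04250000, 0.15857143, -0.19366667)
I·α + gyro = (-0.0600, 0.1900, -0.1700)

F = (2.6000, -3.8000, 0.8000)
τ = (-0.0600, 0.1900, -0.1700)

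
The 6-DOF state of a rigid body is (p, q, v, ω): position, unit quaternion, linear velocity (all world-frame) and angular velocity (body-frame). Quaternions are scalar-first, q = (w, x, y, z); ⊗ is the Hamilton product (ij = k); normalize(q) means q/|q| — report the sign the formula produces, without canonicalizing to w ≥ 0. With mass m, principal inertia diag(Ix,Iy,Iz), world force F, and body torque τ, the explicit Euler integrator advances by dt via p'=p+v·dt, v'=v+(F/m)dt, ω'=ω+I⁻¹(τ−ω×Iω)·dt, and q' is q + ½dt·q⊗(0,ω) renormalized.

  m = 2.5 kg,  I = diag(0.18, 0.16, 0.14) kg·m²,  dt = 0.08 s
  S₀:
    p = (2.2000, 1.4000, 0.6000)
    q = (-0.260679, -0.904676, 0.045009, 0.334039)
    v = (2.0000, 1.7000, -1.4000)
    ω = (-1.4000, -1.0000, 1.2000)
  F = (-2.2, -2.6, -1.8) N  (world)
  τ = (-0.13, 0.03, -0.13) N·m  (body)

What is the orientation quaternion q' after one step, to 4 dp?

2q̇ = q⊗(0,ω) = (-1.6223842, 0.7530004, 0.8786356, 0.6548738)
updated quaternion q' = (-0.3244, -0.8715, 0.0799, 0.3590)

q' = (-0.3244, -0.8715, 0.0799, 0.3590)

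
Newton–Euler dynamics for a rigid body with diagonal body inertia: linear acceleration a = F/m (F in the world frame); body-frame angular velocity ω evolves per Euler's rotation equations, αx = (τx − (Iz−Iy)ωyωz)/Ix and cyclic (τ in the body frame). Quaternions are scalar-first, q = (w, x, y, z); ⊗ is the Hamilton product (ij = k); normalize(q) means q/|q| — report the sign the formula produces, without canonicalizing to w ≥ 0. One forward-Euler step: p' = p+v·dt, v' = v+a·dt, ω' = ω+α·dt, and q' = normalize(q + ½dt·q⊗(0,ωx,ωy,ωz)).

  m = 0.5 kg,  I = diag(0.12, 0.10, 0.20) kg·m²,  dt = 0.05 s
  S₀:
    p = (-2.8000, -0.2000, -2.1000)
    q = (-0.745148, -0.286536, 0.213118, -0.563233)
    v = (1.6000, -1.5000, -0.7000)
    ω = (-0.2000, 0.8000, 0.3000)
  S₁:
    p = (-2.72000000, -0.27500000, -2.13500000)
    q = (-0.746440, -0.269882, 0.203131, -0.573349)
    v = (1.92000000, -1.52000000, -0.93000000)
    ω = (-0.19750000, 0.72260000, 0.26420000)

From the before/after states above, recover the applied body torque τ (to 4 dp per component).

τ = (0.0300, -0.1500, -0.1400)

ω₁ − ω₀ = (0.00250000, -0.07740000, -0.03580000)
gyro term ω₀×Iω₀ = (0.0240, 0.0048, 0.0032)
applied torque τ = (0.0300, -0.1500, -0.1400)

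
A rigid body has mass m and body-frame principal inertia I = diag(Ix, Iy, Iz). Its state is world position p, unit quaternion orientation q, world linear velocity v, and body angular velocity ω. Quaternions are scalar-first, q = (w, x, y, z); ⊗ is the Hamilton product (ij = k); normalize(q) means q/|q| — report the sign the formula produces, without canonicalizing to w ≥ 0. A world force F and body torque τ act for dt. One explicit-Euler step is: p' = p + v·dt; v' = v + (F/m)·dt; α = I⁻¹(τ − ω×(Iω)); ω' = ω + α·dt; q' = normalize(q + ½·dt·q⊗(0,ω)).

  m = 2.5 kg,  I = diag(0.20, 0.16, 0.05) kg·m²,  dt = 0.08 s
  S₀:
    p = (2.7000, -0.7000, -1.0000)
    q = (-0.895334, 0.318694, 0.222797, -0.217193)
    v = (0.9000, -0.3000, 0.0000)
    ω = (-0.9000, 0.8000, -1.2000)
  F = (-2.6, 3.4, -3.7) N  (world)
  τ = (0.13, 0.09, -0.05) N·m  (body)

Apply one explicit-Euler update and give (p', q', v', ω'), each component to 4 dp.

p' = p + v·dt = (2.7720, -0.7240, -1.0000)
v' = v + a·dt = (0.8168, -0.1912, -0.1184)
(τ − ω×Iω)/I = (0.1220, -0.4500, -1.5760)
new body rate ω' = (-0.8902, 0.7640, -1.3261)
2q̇ = q⊗(0,ω) = (-0.1520446, 0.7121986, -0.1383607, 1.5298733)
q' = normalize(q + ½dt·q⊗(0,ω)) = (-0.8993, 0.3464, 0.2168, -0.1556)

p' = (2.7720, -0.7240, -1.0000)
q' = (-0.8993, 0.3464, 0.2168, -0.1556)
v' = (0.8168, -0.1912, -0.1184)
ω' = (-0.8902, 0.7640, -1.3261)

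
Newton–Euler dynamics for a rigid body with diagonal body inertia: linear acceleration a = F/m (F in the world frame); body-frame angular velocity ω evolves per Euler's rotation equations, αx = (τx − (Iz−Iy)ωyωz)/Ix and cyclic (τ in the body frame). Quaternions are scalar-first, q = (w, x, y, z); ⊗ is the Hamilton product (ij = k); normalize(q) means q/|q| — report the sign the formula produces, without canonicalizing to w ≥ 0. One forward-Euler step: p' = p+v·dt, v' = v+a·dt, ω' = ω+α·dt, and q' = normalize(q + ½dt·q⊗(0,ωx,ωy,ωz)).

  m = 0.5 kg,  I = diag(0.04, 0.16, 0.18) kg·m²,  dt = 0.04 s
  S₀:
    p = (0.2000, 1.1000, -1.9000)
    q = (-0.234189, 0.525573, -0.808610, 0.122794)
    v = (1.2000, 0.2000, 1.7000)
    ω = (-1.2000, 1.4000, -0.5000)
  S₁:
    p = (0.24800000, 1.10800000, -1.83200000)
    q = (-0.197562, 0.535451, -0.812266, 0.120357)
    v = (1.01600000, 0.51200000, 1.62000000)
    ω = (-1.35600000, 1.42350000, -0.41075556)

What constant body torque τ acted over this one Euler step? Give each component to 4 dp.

ω₁ − ω₀ = (-0.15600000, 0.02350000, 0.08924444)
ω₀×(Iω₀) = (-0.0140, -0.0840, -0.2016)
applied torque τ = (-0.1700, 0.0100, 0.2000)

τ = (-0.1700, 0.0100, 0.2000)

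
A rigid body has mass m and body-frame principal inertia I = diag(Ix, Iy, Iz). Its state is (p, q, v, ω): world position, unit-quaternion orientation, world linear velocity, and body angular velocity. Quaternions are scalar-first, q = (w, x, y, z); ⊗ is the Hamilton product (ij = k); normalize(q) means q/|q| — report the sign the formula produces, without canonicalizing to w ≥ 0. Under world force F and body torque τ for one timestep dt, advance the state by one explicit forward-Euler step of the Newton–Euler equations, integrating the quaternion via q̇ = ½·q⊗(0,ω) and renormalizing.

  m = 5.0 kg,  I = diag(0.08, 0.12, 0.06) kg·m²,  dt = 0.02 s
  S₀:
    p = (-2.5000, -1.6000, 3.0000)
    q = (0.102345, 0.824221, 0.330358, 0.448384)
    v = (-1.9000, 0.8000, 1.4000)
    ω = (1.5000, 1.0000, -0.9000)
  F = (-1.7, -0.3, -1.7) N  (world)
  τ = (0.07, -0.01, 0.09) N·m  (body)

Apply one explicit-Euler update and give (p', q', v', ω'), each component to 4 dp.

ω×(Iω) gyroscopic = (0.0540, -0.0270, 0.0600)
α = I⁻¹(τ − ω×Iω) = (0.2000, 0.1417, 0.5000)
new body rate ω' = (1.5040, 1.0028, -0.8900)
q⊗(0,ω) = (-1.1631439, -0.5921887, 1.5167199, 0.2365735)
updated quaternion q' = (0.0907, 0.8181, 0.3455, 0.4507)
a = (-0.3400, -0.0600, -0.3400)
new position p' = (-2.5380, -1.5840, 3.0280)
new velocity v' = (-1.9068, 0.7988, 1.3932)

p' = (-2.5380, -1.5840, 3.0280)
q' = (0.0907, 0.8181, 0.3455, 0.4507)
v' = (-1.9068, 0.7988, 1.3932)
ω' = (1.5040, 1.0028, -0.8900)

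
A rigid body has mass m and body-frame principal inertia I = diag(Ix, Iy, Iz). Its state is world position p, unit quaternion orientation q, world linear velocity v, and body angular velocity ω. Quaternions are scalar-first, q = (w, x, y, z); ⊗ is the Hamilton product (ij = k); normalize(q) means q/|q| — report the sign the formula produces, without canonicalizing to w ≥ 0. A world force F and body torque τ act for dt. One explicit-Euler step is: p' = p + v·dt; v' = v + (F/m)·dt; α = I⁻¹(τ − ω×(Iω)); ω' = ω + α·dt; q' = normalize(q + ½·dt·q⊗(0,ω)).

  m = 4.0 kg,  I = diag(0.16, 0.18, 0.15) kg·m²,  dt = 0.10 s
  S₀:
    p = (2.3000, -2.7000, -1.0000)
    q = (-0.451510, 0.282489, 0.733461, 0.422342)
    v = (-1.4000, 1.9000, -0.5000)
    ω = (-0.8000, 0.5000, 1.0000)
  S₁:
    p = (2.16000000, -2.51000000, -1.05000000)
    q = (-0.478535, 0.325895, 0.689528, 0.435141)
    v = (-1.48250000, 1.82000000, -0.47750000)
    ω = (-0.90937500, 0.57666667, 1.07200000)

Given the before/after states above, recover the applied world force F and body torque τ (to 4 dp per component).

v₁ − v₀ = (-0.08250000, -0.08000000, 0.02250000)
m·(v₁−v₀)/dt = (-3.3000, -3.2000, 0.9000)
Δω = ω₁−ω₀ = (-0.10937500, 0.07666667, 0.07200000)
ω₀×(Iω₀) = (-0.0150, -0.0080, -0.0080)
τ = I·(Δω/dt) + ω₀×(Iω₀) = (-0.1900, 0.1300, 0.1000)

F = (-3.3000, -3.2000, 0.9000)
τ = (-0.1900, 0.1300, 0.1000)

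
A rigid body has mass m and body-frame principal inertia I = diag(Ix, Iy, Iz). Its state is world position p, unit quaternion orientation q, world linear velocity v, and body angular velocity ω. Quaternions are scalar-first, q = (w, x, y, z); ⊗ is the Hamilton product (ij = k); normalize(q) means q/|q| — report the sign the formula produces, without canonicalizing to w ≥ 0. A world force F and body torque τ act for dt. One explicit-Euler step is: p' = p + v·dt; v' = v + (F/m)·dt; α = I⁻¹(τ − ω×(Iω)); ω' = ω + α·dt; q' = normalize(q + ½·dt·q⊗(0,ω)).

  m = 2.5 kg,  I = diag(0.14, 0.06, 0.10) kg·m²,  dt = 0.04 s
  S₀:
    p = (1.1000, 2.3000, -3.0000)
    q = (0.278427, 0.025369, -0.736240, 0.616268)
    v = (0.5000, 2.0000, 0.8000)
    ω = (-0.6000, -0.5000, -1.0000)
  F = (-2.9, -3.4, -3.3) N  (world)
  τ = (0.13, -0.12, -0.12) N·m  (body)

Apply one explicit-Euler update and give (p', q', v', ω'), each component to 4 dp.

gyro term ω×Iω = (0.0200, 0.0240, -0.0240)
angular accel α = (0.7857, -2.4000, -0.9600)
new body rate ω' = (-0.5686, -0.5960, -1.0384)
q⊗(0,ω) = (0.2633694, 0.8773178, -0.4836053, -0.7328555)
updated quaternion q' = (0.2836, 0.0429, -0.7457, 0.6014)
a = F/m = (-1.1600, -1.3600, -1.3200)
p + v·dt = (1.1200, 2.3800, -2.9680)
v' = v + a·dt = (0.4536, 1.9456, 0.7472)

p' = (1.1200, 2.3800, -2.9680)
q' = (0.2836, 0.0429, -0.7457, 0.6014)
v' = (0.4536, 1.9456, 0.7472)
ω' = (-0.5686, -0.5960, -1.0384)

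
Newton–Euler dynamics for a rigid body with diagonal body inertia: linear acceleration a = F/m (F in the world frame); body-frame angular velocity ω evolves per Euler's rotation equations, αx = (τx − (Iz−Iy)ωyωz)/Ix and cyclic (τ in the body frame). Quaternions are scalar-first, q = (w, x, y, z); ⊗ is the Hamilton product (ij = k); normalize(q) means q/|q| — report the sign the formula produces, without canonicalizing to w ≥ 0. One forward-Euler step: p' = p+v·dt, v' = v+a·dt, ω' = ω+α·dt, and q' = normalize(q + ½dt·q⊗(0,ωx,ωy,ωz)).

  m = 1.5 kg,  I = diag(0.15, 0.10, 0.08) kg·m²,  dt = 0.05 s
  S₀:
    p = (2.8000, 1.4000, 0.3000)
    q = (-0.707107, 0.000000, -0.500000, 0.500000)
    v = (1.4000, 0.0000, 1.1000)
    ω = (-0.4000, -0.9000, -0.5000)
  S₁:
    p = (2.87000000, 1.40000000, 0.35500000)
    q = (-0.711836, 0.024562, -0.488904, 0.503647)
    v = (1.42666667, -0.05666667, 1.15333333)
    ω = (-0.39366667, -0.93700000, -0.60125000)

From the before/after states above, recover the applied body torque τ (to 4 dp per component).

τ = (0.0100, -0.0600, -0.1800)

ω₁ − ω₀ = (0.00633333, -0.03700000, -0.10125000)
gyro term ω₀×Iω₀ = (-0.0090, 0.0140, -0.0180)
I·α + gyro = (0.0100, -0.0600, -0.1800)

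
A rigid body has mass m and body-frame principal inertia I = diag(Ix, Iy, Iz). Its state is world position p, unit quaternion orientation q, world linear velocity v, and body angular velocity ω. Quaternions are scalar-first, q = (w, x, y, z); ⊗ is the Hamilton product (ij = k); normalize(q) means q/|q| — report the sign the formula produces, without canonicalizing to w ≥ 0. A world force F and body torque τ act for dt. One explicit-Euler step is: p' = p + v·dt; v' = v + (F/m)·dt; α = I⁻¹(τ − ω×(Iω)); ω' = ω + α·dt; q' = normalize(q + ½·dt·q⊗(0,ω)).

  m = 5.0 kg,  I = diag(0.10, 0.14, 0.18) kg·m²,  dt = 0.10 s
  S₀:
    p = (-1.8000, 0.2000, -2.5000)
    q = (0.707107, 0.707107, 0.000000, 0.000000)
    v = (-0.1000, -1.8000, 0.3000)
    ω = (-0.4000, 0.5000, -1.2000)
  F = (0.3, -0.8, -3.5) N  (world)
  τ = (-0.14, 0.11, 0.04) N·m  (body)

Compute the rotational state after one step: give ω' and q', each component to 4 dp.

ω' = (-0.5160, 0.6060, -1.1733)
q' = (0.7196, 0.6914, 0.0600, -0.0247)

α = I⁻¹(τ − ω×Iω) = (-1.1600, 1.0600, 0.2667)
ω + α·dt = (-0.5160, 0.6060, -1.1733)
q⊗(0,ω) = (0.2828428, -0.2828428, 1.2020819, -0.4949749)
q + ½dt·q⊗(0,ω), renormalized = (0.7196, 0.6914, 0.0600, -0.0247)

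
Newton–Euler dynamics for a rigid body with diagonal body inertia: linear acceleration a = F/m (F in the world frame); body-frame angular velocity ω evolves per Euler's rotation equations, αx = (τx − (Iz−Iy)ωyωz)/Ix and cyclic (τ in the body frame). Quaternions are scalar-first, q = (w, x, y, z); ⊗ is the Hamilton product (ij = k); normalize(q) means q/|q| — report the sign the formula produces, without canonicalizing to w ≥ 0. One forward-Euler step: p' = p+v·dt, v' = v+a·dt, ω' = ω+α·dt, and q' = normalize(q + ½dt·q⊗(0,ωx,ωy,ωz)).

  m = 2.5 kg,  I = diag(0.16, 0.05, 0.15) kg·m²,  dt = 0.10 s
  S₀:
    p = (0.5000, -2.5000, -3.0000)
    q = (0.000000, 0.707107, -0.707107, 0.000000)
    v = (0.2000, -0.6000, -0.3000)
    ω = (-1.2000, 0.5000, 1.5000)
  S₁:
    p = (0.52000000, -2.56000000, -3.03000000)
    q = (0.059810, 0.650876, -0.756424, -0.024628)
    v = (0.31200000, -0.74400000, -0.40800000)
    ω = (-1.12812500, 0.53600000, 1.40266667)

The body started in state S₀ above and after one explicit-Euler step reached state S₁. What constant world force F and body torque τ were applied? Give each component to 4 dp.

F = (2.8000, -3.6000, -2.7000)
τ = (0.1900, 0.0000, -0.0800)

Δω = ω₁−ω₀ = (0.07187500, 0.03600000, -0.09733333)
gyro term ω₀×Iω₀ = (0.0750, -0.0180, 0.0660)
I·α + gyro = (0.1900, 0.0000, -0.0800)
Δv = v₁−v₀ = (0.11200000, -0.14400000, -0.10800000)
F = m·Δv/dt = (2.8000, -3.6000, -2.7000)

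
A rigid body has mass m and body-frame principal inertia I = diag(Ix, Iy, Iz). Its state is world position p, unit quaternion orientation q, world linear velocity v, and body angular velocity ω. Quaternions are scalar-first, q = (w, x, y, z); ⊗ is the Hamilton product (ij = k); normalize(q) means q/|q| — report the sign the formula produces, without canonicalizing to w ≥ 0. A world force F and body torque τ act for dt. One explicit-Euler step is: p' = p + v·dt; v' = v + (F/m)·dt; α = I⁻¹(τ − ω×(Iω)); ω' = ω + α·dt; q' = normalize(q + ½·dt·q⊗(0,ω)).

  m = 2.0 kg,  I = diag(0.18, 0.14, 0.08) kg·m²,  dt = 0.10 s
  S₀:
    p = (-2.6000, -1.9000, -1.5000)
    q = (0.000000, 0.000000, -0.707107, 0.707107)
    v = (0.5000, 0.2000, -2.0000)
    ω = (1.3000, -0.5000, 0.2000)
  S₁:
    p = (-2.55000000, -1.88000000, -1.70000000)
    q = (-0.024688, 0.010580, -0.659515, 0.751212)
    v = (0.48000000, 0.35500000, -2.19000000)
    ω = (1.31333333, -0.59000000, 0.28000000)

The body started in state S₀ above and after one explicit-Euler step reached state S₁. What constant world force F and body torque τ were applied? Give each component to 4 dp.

F = (-0.4000, 3.1000, -3.8000)
τ = (0.0300, -0.1000, 0.0900)

v₁ − v₀ = (-0.02000000, 0.15500000, -0.19000000)
F = m·Δv/dt = (-0.4000, 3.1000, -3.8000)
ω₁ − ω₀ = (0.01333333, -0.09000000, 0.08000000)
precession coupling = (0.0060, 0.0260, 0.0260)
τ = I·(Δω/dt) + ω₀×(Iω₀) = (0.0300, -0.1000, 0.0900)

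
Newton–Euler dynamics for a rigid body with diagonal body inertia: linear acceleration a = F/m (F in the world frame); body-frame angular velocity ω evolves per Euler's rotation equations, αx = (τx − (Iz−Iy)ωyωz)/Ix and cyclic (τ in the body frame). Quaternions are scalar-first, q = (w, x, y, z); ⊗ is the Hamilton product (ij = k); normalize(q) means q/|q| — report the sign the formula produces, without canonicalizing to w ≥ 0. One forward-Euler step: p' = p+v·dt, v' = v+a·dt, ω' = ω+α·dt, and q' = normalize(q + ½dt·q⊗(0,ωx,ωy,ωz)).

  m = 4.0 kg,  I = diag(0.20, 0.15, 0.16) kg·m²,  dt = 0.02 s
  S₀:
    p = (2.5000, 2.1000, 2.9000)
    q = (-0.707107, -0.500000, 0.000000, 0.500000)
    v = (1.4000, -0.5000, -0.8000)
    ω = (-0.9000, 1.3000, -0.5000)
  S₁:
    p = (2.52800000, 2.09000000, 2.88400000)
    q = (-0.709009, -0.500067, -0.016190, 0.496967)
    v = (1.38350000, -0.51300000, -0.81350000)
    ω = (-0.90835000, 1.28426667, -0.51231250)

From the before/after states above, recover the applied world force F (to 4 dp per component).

v₁ − v₀ = (-0.01650000, -0.01300000, -0.01350000)
applied force F = (-3.3000, -2.6000, -2.7000)

F = (-3.3000, -2.6000, -2.7000)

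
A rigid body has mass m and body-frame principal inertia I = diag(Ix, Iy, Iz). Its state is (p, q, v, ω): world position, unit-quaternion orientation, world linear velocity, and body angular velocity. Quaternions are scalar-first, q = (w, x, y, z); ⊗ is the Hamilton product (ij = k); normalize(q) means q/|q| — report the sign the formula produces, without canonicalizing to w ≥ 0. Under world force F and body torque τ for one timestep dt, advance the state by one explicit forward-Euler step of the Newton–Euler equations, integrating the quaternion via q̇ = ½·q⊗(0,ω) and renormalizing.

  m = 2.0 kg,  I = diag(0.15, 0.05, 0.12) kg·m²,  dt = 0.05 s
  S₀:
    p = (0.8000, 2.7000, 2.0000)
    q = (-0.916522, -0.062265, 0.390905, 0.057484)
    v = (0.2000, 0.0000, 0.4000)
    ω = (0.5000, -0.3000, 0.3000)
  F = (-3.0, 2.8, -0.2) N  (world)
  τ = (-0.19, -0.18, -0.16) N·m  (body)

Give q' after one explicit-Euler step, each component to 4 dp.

Hamilton product q⊗(0,ω) = (0.1311588, -0.3237443, 0.3223781, -0.4517296)
q' = normalize(q + ½dt·q⊗(0,ω)) = (-0.9131, -0.0703, 0.3989, 0.0462)

q' = (-0.9131, -0.0703, 0.3989, 0.0462)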